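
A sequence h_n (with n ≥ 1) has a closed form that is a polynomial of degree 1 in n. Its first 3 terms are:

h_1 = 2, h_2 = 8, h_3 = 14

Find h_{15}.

86

1st diffs: 6, 6 (constant).
So h_n = 6n - 4.
Evaluating at n = 15 gives h_{15} = 86.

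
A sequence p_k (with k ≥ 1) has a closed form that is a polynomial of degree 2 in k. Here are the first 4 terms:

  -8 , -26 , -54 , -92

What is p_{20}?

1st diffs: -18, -28, -38.
2nd diffs: -10, -10 (constant).
So p_k = -5k^2 - 3k.
Evaluating at k = 20 gives p_{20} = -2060.

-2060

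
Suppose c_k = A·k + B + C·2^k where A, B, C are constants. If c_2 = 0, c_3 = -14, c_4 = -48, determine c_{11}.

-10166

Plug in k = 2, 3, 4: 2A + B + 4C = 0; 3A + B + 8C = -14; 4A + B + 16C = -48.
Subtracting the first from the second: A + 4C = -14.
Subtracting the second from the third: A + 8C = -34.
Solving: C = -5, A = 6, then B = 8.
Hence c_{11} = 6·11 + 8 + (-5)·2048 = -10166.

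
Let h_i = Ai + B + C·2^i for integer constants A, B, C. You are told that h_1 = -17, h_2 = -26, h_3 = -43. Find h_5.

-141

Write the equations: A + B + 2C = -17; 2A + B + 4C = -26; 3A + B + 8C = -43.
Subtracting the first from the second: A + 2C = -9.
Subtracting the second from the third: A + 4C = -17.
Solving: C = -4, A = -1, then B = -8.
Hence h_5 = -1·5 + (-8) + (-4)·32 = -141.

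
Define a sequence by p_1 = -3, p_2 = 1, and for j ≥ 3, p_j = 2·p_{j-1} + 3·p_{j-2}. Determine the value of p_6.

-119

Applying the relation repeatedly:
p_3 = -7; p_4 = -11; p_5 = -43; p_6 = -119.
(Characteristic roots are 3 and -1.)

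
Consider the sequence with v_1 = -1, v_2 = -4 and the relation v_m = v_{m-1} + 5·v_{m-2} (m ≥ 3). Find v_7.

-589

Step forward from the initial values:
v_3 = -9;  v_4 = -29;  v_5 = -74;  v_6 = -219;  v_7 = -589.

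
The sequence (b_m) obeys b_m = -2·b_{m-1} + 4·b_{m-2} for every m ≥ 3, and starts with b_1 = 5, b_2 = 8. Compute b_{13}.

Compute successive terms:
b_3 = 4; b_4 = 24; b_5 = -32; …; b_{10} = 15872; b_{11} = -51200; b_{12} = 165888; b_{13} = -536576.

-536576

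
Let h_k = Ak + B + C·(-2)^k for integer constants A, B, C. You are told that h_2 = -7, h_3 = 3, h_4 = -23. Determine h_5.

Write the equations: 2A + B + 4C = -7; 3A + B - 8C = 3; 4A + B + 16C = -23.
Subtracting the first from the second: A - 12C = 10.
Subtracting the second from the third: A + 24C = -26.
Solving: C = -1, A = -2, then B = 1.
Therefore h_5 = -10 + 1 + (-1)·(-32) = 23.

23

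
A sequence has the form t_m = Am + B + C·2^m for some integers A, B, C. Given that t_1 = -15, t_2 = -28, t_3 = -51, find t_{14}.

Write the equations: A + B + 2C = -15; 2A + B + 4C = -28; 3A + B + 8C = -51.
Subtracting the first from the second: A + 2C = -13.
Subtracting the second from the third: A + 4C = -23.
Solving: C = -5, A = -3, then B = -2.
Hence t_{14} = -3·14 + (-2) + (-5)·16384 = -81964.

-81964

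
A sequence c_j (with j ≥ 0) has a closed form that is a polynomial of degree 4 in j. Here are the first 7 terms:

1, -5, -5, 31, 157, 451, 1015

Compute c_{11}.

13135

1st diffs: -6, 0, 36, 126, 294, 564.
2nd diffs: 6, 36, 90, 168, 270.
3rd diffs: 30, 54, 78, 102.
4th diffs: 24, 24, 24 (constant).
Newton forward-difference form: c_j = 1 + (-6)·C(j,1) + 6·C(j,2) + 30·C(j,3) + 24·C(j,4).
At j = 11: j = 11, so c_{11} = 1 - 66 + 330 + 4950 + 7920 = 13135.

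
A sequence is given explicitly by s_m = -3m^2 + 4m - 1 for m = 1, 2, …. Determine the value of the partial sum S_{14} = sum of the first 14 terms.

-2639

Over m = 1..14: Σm = 105, Σm² = 1015.
Total = (-3)·1015 + (4)·105 + (-1)·14 = -2639.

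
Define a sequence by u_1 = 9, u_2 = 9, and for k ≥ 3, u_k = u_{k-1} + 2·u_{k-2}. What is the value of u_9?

1539

Iterate the recurrence:
u_3 = 27;  u_4 = 45;  u_5 = 99;  u_6 = 189;  u_7 = 387;  u_8 = 765;  u_9 = 1539.
(Characteristic roots are 2 and -1.)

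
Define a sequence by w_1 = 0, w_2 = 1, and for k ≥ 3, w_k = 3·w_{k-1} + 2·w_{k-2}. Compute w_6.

139

w_3 = 3;  w_4 = 11;  w_5 = 39;  w_6 = 139.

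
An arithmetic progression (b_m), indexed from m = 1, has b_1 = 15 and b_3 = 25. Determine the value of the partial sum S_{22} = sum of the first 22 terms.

Common difference d = (25 - 15) / (3 - 1) = 5.
b_m = 15 + (m - 1)·5.
b_{22} = 120; S = 22·(15 + 120)/2 = 1485.

1485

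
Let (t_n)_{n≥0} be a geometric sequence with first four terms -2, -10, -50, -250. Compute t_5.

-6250

Common ratio r = 5.
t_n = (-2)·5^(n-0).
t_5 = (-2)·5^5 = -6250.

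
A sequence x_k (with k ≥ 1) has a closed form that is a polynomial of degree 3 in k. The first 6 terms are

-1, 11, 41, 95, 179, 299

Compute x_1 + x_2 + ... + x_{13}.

1st diffs: 12, 30, 54, 84, 120.
2nd diffs: 18, 24, 30, 36.
3rd diffs: 6, 6, 6 (constant).
Newton forward-difference form: x_k = -1 + 12·C(k-1,1) + 18·C(k-1,2) + 6·C(k-1,3).
Continuing: …, 461, 671, 935, 1259, …, x_{13} = 2651.
Summing k = 1..13 (13 terms) gives 10361.

10361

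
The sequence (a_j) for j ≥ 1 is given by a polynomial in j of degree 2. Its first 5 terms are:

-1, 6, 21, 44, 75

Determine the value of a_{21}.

1st diffs: 7, 15, 23, 31.
2nd diffs: 8, 8, 8 (constant).
Newton forward-difference form: a_j = -1 + 7·C(j-1,1) + 8·C(j-1,2).
At j = 21: j-1 = 20, so a_{21} = -1 + 140 + 1520 = 1659.

1659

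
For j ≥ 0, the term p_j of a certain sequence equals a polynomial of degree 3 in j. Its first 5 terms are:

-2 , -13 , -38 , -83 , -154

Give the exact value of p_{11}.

1st diffs: -11, -25, -45, -71.
2nd diffs: -14, -20, -26.
3rd diffs: -6, -6 (constant).
Newton forward-difference form: p_j = -2 + (-11)·C(j,1) + (-14)·C(j,2) + (-6)·C(j,3).
At j = 11: j = 11, so p_{11} = -2 - 121 - 770 - 990 = -1883.

-1883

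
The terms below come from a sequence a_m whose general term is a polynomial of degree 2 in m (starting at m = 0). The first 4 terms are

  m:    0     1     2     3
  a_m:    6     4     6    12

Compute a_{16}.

454

1st diffs: -2, 2, 6.
2nd diffs: 4, 4 (constant).
So a_m = 2m^2 - 4m + 6.
Evaluating at m = 16 gives a_{16} = 454.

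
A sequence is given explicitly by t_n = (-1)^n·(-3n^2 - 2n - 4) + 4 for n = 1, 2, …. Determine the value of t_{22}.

(-1)^22 = 1; -3n^2 - 2n - 4 at n=22 is -1500; so t_{22} = -1496.

-1496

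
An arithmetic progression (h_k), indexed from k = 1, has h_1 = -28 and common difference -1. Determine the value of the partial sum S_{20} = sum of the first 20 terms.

-750

h_k = -28 + (k - 1)·(-1).
h_{20} = -47; S = 20·(-28 + (-47))/2 = -750.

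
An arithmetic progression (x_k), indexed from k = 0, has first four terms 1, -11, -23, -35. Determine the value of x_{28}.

Common difference d = -12.
x_k = 1 + (k - 0)·(-12).
x_{28} = 1 + 28·(-12) = -335.

-335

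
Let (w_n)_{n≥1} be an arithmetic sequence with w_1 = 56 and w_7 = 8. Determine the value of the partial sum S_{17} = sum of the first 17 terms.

Common difference d = (8 - 56) / (7 - 1) = -8.
w_n = 56 + (n - 1)·(-8).
w_{17} = -72; S = 17·(56 + (-72))/2 = -136.

-136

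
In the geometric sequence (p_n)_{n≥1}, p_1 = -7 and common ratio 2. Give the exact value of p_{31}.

-7516192768

p_n = (-7)·2^(n-1).
p_{31} = (-7)·2^30 = -7516192768.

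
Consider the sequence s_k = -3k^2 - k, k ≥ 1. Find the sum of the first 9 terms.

-900

Over k = 1..9: Σk = 45, Σk² = 285.
Total = (-3)·285 + (-1)·45 = -900.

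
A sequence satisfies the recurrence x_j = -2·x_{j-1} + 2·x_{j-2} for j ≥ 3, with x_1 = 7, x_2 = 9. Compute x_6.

172

Applying the relation repeatedly:
x_3 = -4, x_4 = 26, x_5 = -60, x_6 = 172.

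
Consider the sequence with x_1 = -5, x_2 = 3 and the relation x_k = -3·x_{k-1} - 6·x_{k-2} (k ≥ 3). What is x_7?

Step forward from the initial values:
x_3 = 21;  x_4 = -81;  x_5 = 117;  x_6 = 135;  x_7 = -1107.

-1107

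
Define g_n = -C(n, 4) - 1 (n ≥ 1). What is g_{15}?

-1366

C(15, 4) = 1365, so g_{15} = -1366.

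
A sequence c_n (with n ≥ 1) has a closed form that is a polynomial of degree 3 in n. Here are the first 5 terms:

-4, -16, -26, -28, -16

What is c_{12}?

1st diffs: -12, -10, -2, 12.
2nd diffs: 2, 8, 14.
3rd diffs: 6, 6 (constant).
So c_n = n^3 - 5n^2 - 4n + 4.
Evaluating at n = 12 gives c_{12} = 964.

964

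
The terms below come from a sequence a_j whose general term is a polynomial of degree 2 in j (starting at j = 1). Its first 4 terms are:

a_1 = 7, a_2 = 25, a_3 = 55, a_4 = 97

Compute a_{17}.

1735

1st diffs: 18, 30, 42.
2nd diffs: 12, 12 (constant).
Newton forward-difference form: a_j = 7 + 18·C(j-1,1) + 12·C(j-1,2).
At j = 17: j-1 = 16, so a_{17} = 7 + 288 + 1440 = 1735.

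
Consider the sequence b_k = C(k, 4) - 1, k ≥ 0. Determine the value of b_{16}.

1819

C(16, 4) = 1820, so b_{16} = 1819.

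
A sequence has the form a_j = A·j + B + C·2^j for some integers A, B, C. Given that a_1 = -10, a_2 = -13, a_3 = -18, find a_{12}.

-4115

Write the equations: A + B + 2C = -10; 2A + B + 4C = -13; 3A + B + 8C = -18.
Subtracting the first from the second: A + 2C = -3.
Subtracting the second from the third: A + 4C = -5.
Solving: C = -1, A = -1, then B = -7.
So a_j = -1·j + (-7) + (-1)·2^j; at j=12 this is -4115.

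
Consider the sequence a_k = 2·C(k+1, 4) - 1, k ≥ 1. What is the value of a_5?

C(6, 4) = 15, so a_5 = 29.

29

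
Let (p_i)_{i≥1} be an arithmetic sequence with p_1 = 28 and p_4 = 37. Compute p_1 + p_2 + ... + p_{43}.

3913

Common difference d = (37 - 28) / (4 - 1) = 3.
p_i = 28 + (i - 1)·3.
p_{43} = 154; S = 43·(28 + 154)/2 = 3913.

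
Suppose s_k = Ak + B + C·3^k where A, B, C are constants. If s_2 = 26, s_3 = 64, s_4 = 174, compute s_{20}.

Plug in k = 2, 3, 4: 2A + B + 9C = 26; 3A + B + 27C = 64; 4A + B + 81C = 174.
Subtracting the first from the second: A + 18C = 38.
Subtracting the second from the third: A + 54C = 110.
Solving: C = 2, A = 2, then B = 4.
So s_k = 2·k + 4 + 2·3^k; at k=20 this is 6973568846.

6973568846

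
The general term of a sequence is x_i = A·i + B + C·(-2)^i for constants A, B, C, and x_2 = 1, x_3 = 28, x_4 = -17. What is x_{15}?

Write the equations: 2A + B + 4C = 1; 3A + B - 8C = 28; 4A + B + 16C = -17.
Subtracting the first from the second: A - 12C = 27.
Subtracting the second from the third: A + 24C = -45.
Solving: C = -2, A = 3, then B = 3.
So x_i = 3·i + 3 + (-2)·(-2)^i; at i=15 this is 65584.

65584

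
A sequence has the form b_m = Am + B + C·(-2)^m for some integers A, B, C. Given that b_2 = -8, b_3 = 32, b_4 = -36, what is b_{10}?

Plug in m = 2, 3, 4: 2A + B + 4C = -8; 3A + B - 8C = 32; 4A + B + 16C = -36.
Subtracting the first from the second: A - 12C = 40.
Subtracting the second from the third: A + 24C = -68.
Solving: C = -3, A = 4, then B = -4.
Therefore b_{10} = 40 + (-4) + (-3)·1024 = -3036.

-3036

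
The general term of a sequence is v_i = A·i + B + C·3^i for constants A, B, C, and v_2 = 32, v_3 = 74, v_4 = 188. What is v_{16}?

Plug in i = 2, 3, 4: 2A + B + 9C = 32; 3A + B + 27C = 74; 4A + B + 81C = 188.
Subtracting the first from the second: A + 18C = 42.
Subtracting the second from the third: A + 54C = 114.
Solving: C = 2, A = 6, then B = 2.
So v_i = 6·i + 2 + 2·3^i; at i=16 this is 86093540.

86093540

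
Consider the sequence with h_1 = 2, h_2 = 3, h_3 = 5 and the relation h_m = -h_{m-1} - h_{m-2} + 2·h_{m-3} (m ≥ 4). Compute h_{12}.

h_4 = -4;  h_5 = 5;  h_6 = 9;  h_7 = -22;  h_8 = 23;  h_9 = 17;  h_{10} = -84;  h_{11} = 113;  h_{12} = 5.

5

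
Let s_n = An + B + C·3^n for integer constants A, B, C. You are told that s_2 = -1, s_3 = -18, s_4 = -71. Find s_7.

The three given values yield: 2A + B + 9C = -1; 3A + B + 27C = -18; 4A + B + 81C = -71.
Subtracting the first from the second: A + 18C = -17.
Subtracting the second from the third: A + 54C = -53.
Solving: C = -1, A = 1, then B = 6.
Hence s_7 = 1·7 + 6 + (-1)·2187 = -2174.

-2174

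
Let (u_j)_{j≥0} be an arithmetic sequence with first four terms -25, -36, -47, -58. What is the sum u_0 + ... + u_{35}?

Common difference d = -11.
u_j = -25 + (j - 0)·(-11).
u_{35} = -410; S = 36·(-25 + (-410))/2 = -7830.

-7830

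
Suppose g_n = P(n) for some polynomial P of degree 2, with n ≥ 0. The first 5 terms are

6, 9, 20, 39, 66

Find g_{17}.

1st diffs: 3, 11, 19, 27.
2nd diffs: 8, 8, 8 (constant).
Newton forward-difference form: g_n = 6 + 3·C(n,1) + 8·C(n,2).
At n = 17: n = 17, so g_{17} = 6 + 51 + 1088 = 1145.

1145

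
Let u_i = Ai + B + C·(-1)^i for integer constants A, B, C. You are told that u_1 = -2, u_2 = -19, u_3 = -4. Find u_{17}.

At i = 1, 2, 3: A + B - C = -2; 2A + B + C = -19; 3A + B - C = -4.
Subtracting the first from the second: A + 2C = -17.
Subtracting the second from the third: A - 2C = 15.
Solving: C = -8, A = -1, then B = -9.
Therefore u_{17} = -17 + (-9) + (-8)·(-1) = -18.

-18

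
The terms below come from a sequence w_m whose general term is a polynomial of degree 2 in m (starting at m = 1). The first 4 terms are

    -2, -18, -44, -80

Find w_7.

-248

1st diffs: -16, -26, -36.
2nd diffs: -10, -10 (constant).
So w_m = -5m^2 - m + 4.
Evaluating at m = 7 gives w_7 = -248.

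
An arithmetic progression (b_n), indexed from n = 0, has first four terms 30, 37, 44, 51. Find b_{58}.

Common difference d = 7.
b_n = 30 + (n - 0)·7.
b_{58} = 30 + 58·7 = 436.

436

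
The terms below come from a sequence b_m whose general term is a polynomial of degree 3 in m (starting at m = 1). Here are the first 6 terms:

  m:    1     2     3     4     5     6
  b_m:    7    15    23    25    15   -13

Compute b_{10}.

1st diffs: 8, 8, 2, -10, -28.
2nd diffs: 0, -6, -12, -18.
3rd diffs: -6, -6, -6 (constant).
Newton forward-difference form: b_m = 7 + 8·C(m-1,1) + (-6)·C(m-1,3).
At m = 10: m-1 = 9, so b_{10} = 7 + 72 - 504 = -425.

-425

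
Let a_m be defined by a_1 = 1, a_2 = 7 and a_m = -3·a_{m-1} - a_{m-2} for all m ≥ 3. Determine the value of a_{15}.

-2346070

Step forward from the initial values:
a_3 = -22, a_4 = 59, a_5 = -155, …, a_{12} = 130742, a_{13} = -342287, a_{14} = 896119, a_{15} = -2346070.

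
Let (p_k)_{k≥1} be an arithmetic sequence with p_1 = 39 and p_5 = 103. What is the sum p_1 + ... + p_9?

927

Common difference d = (103 - 39) / (5 - 1) = 16.
p_k = 39 + (k - 1)·16.
p_9 = 167; S = 9·(39 + 167)/2 = 927.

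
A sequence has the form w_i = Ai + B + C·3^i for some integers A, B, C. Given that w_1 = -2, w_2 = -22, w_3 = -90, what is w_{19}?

The three given values yield: A + B + 3C = -2; 2A + B + 9C = -22; 3A + B + 27C = -90.
Subtracting the first from the second: A + 6C = -20.
Subtracting the second from the third: A + 18C = -68.
Solving: C = -4, A = 4, then B = 6.
Therefore w_{19} = 76 + 6 + (-4)·1162261467 = -4649045786.

-4649045786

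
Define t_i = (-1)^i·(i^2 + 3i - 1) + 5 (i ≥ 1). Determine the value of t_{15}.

-264

(-1)^15 = -1; i^2 + 3i - 1 at i=15 is 269; so t_{15} = -264.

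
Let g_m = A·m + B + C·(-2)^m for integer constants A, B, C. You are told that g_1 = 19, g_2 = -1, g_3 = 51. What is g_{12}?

-16329

Plug in m = 1, 2, 3: A + B - 2C = 19; 2A + B + 4C = -1; 3A + B - 8C = 51.
Subtracting the first from the second: A + 6C = -20.
Subtracting the second from the third: A - 12C = 52.
Solving: C = -4, A = 4, then B = 7.
Hence g_{12} = 4·12 + 7 + (-4)·4096 = -16329.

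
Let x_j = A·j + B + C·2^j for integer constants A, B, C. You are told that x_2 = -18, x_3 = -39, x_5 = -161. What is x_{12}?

Write the equations: 2A + B + 4C = -18; 3A + B + 8C = -39; 5A + B + 32C = -161.
Subtracting the first from the second: A + 4C = -21.
Subtracting the second from the third: 2A + 24C = -122.
Solving: C = -5, A = -1, then B = 4.
Hence x_{12} = -1·12 + 4 + (-5)·4096 = -20488.

-20488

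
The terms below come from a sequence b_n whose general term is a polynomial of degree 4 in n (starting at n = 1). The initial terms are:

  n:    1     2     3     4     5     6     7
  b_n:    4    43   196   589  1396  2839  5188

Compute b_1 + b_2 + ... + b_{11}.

84755

1st diffs: 39, 153, 393, 807, 1443, 2349.
2nd diffs: 114, 240, 414, 636, 906.
3rd diffs: 126, 174, 222, 270.
4th diffs: 48, 48, 48 (constant).
Newton forward-difference form: b_n = 4 + 39·C(n-1,1) + 114·C(n-1,2) + 126·C(n-1,3) + 48·C(n-1,4).
Continuing: 8761, 13924, 21091, 30724.
Summing n = 1..11 (11 terms) gives 84755.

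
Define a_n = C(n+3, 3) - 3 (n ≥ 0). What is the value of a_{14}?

C(17, 3) = 680, so a_{14} = 677.

677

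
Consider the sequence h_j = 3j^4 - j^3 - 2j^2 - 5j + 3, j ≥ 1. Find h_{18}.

h_{18} = 3·18^4 - 1·18^3 - 2·18^2 - 5·18 + 3 = 308361.

308361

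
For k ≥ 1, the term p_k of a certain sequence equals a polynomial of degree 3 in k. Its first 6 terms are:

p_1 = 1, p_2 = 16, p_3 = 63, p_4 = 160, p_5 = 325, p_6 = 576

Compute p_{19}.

19855

1st diffs: 15, 47, 97, 165, 251.
2nd diffs: 32, 50, 68, 86.
3rd diffs: 18, 18, 18 (constant).
Newton forward-difference form: p_k = 1 + 15·C(k-1,1) + 32·C(k-1,2) + 18·C(k-1,3).
At k = 19: k-1 = 18, so p_{19} = 1 + 270 + 4896 + 14688 = 19855.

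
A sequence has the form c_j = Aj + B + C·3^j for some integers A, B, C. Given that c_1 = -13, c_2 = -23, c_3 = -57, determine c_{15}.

-28697793

Write the equations: A + B + 3C = -13; 2A + B + 9C = -23; 3A + B + 27C = -57.
Subtracting the first from the second: A + 6C = -10.
Subtracting the second from the third: A + 18C = -34.
Solving: C = -2, A = 2, then B = -9.
Hence c_{15} = 2·15 + (-9) + (-2)·14348907 = -28697793.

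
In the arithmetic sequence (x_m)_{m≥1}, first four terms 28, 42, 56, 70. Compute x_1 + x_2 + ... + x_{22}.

3850

Common difference d = 14.
x_m = 28 + (m - 1)·14.
x_{22} = 322; S = 22·(28 + 322)/2 = 3850.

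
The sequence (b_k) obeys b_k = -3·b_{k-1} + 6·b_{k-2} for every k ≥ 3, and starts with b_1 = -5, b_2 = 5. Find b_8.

63045

b_3 = -45  b_4 = 165  b_5 = -765  b_6 = 3285  b_7 = -14445  b_8 = 63045.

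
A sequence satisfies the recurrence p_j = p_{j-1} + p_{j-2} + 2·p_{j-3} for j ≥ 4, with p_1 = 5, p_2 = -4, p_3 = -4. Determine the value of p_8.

Compute successive terms:
p_4 = 2;  p_5 = -10;  p_6 = -16;  p_7 = -22;  p_8 = -58.

-58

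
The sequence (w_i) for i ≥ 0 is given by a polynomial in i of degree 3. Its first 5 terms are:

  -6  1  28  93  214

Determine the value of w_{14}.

8464

1st diffs: 7, 27, 65, 121.
2nd diffs: 20, 38, 56.
3rd diffs: 18, 18 (constant).
Newton forward-difference form: w_i = -6 + 7·C(i,1) + 20·C(i,2) + 18·C(i,3).
At i = 14: i = 14, so w_{14} = -6 + 98 + 1820 + 6552 = 8464.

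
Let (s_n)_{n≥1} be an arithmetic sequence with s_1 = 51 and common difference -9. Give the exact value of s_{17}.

-93

s_n = 51 + (n - 1)·(-9).
s_{17} = 51 + 16·(-9) = -93.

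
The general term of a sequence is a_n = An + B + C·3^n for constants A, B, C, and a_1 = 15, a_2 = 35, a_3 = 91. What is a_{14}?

Plug in n = 1, 2, 3: A + B + 3C = 15; 2A + B + 9C = 35; 3A + B + 27C = 91.
Subtracting the first from the second: A + 6C = 20.
Subtracting the second from the third: A + 18C = 56.
Solving: C = 3, A = 2, then B = 4.
So a_n = 2·n + 4 + 3·3^n; at n=14 this is 14348939.

14348939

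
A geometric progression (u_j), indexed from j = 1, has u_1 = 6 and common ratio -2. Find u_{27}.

402653184

u_j = 6·(-2)^(j-1).
u_{27} = 6·(-2)^26 = 402653184.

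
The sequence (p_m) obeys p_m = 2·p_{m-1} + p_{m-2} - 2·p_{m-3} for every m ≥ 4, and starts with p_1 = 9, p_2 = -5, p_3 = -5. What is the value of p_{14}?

p_4 = -33;  p_5 = -61;  p_6 = -145;  …;  p_{11} = -4765;  p_{12} = -9553;  p_{13} = -19101;  p_{14} = -38225.

-38225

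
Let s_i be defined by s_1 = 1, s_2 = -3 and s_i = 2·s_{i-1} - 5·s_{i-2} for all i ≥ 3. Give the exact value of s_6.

Compute successive terms:
s_3 = -11; s_4 = -7; s_5 = 41; s_6 = 117.

117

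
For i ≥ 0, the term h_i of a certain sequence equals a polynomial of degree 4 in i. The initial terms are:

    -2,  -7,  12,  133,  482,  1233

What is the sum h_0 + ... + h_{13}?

1st diffs: -5, 19, 121, 349, 751.
2nd diffs: 24, 102, 228, 402.
3rd diffs: 78, 126, 174.
4th diffs: 48, 48 (constant).
Newton forward-difference form: h_i = -2 + (-5)·C(i,1) + 24·C(i,2) + 78·C(i,3) + 48·C(i,4).
Continuing: …, 2608, 4877, 8358, 13417, …, h_{13} = 58433.
Summing i = 0..13 (14 terms) gives 182427.

182427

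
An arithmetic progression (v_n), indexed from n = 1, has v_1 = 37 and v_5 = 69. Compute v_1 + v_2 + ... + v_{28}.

Common difference d = (69 - 37) / (5 - 1) = 8.
v_n = 37 + (n - 1)·8.
v_{28} = 253; S = 28·(37 + 253)/2 = 4060.

4060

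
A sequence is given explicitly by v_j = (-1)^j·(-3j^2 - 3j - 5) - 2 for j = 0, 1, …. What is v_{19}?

1143

(-1)^19 = -1; -3j^2 - 3j - 5 at j=19 is -1145; so v_{19} = 1143.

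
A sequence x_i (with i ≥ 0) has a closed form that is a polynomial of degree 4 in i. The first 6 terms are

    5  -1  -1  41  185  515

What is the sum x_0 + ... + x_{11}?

1st diffs: -6, 0, 42, 144, 330.
2nd diffs: 6, 42, 102, 186.
3rd diffs: 36, 60, 84.
4th diffs: 24, 24 (constant).
Newton forward-difference form: x_i = 5 + (-6)·C(i,1) + 6·C(i,2) + 36·C(i,3) + 24·C(i,4).
Continuing: …, 1139, 2189, 3821, 6215, …, x_{11} = 14129.
Summing i = 0..11 (12 terms) gives 37812.

37812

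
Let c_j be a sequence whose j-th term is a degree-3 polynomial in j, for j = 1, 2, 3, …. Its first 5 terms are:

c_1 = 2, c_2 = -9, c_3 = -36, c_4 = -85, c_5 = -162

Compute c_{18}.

-6441

1st diffs: -11, -27, -49, -77.
2nd diffs: -16, -22, -28.
3rd diffs: -6, -6 (constant).
Newton forward-difference form: c_j = 2 + (-11)·C(j-1,1) + (-16)·C(j-1,2) + (-6)·C(j-1,3).
At j = 18: j-1 = 17, so c_{18} = 2 - 187 - 2176 - 4080 = -6441.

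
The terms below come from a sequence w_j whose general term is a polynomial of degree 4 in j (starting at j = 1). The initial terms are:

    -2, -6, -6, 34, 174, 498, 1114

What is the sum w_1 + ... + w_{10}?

13888

1st diffs: -4, 0, 40, 140, 324, 616.
2nd diffs: 4, 40, 100, 184, 292.
3rd diffs: 36, 60, 84, 108.
4th diffs: 24, 24, 24 (constant).
Newton forward-difference form: w_j = -2 + (-4)·C(j-1,1) + 4·C(j-1,2) + 36·C(j-1,3) + 24·C(j-1,4).
Continuing: 2154, 3774, 6154.
Summing j = 1..10 (10 terms) gives 13888.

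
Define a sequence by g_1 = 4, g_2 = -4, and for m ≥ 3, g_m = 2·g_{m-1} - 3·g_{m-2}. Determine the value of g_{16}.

-23932

g_3 = -20, g_4 = -28, g_5 = 4, …, g_{13} = 4996, g_{14} = 6044, g_{15} = -2900, g_{16} = -23932.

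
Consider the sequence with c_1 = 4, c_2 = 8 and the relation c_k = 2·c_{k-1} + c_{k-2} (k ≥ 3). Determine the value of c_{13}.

c_3 = 20, c_4 = 48, c_5 = 116, …, c_{10} = 9512, c_{11} = 22964, c_{12} = 55440, c_{13} = 133844.

133844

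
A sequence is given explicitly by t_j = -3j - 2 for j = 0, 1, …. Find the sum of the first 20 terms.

-610

Over j = 0..19: Σj = 190.
Total = (-3)·190 + (-2)·20 = -610.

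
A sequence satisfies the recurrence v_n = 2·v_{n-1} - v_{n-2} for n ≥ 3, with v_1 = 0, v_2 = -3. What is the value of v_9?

-24

Compute successive terms:
v_3 = -6, v_4 = -9, v_5 = -12, v_6 = -15, v_7 = -18, v_8 = -21, v_9 = -24.
(Characteristic roots are 1 and 1.)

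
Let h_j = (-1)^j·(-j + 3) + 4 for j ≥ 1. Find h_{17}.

(-1)^17 = -1; -j + 3 at j=17 is -14; so h_{17} = 18.

18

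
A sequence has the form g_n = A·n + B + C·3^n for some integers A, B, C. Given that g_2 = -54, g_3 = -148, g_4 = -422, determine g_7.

Plug in n = 2, 3, 4: 2A + B + 9C = -54; 3A + B + 27C = -148; 4A + B + 81C = -422.
Subtracting the first from the second: A + 18C = -94.
Subtracting the second from the third: A + 54C = -274.
Solving: C = -5, A = -4, then B = -1.
Therefore g_7 = -28 + (-1) + (-5)·2187 = -10964.

-10964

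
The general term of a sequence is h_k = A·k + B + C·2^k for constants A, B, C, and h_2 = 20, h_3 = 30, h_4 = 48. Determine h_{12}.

8224

At k = 2, 3, 4: 2A + B + 4C = 20; 3A + B + 8C = 30; 4A + B + 16C = 48.
Subtracting the first from the second: A + 4C = 10.
Subtracting the second from the third: A + 8C = 18.
Solving: C = 2, A = 2, then B = 8.
So h_k = 2·k + 8 + 2·2^k; at k=12 this is 8224.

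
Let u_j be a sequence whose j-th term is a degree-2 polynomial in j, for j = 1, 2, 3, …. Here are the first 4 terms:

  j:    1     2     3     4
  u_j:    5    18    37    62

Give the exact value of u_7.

173

1st diffs: 13, 19, 25.
2nd diffs: 6, 6 (constant).
Newton forward-difference form: u_j = 5 + 13·C(j-1,1) + 6·C(j-1,2).
At j = 7: j-1 = 6, so u_7 = 5 + 78 + 90 = 173.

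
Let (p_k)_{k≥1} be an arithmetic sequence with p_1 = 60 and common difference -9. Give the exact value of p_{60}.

-471

p_k = 60 + (k - 1)·(-9).
p_{60} = 60 + 59·(-9) = -471.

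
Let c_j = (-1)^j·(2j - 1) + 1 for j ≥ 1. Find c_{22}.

44

(-1)^22 = 1; 2j - 1 at j=22 is 43; so c_{22} = 44.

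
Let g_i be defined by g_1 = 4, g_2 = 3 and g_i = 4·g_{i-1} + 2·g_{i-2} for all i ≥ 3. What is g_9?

Iterate the recurrence:
g_3 = 20;  g_4 = 86;  g_5 = 384;  g_6 = 1708;  g_7 = 7600;  g_8 = 33816;  g_9 = 150464.

150464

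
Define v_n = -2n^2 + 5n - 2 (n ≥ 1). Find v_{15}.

-377

v_{15} = -2·15^2 + 5·15 - 2 = -377.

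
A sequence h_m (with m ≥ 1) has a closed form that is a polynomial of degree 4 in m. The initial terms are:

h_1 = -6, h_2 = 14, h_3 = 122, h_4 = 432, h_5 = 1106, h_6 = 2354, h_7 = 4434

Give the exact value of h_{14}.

74042

1st diffs: 20, 108, 310, 674, 1248, 2080.
2nd diffs: 88, 202, 364, 574, 832.
3rd diffs: 114, 162, 210, 258.
4th diffs: 48, 48, 48 (constant).
Newton forward-difference form: h_m = -6 + 20·C(m-1,1) + 88·C(m-1,2) + 114·C(m-1,3) + 48·C(m-1,4).
At m = 14: m-1 = 13, so h_{14} = -6 + 260 + 6864 + 32604 + 34320 = 74042.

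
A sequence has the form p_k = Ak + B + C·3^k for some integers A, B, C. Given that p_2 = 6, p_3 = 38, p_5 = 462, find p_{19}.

2324522854

Plug in k = 2, 3, 5: 2A + B + 9C = 6; 3A + B + 27C = 38; 5A + B + 243C = 462.
Subtracting the first from the second: A + 18C = 32.
Subtracting the second from the third: 2A + 216C = 424.
Solving: C = 2, A = -4, then B = -4.
Therefore p_{19} = -76 + (-4) + 2·1162261467 = 2324522854.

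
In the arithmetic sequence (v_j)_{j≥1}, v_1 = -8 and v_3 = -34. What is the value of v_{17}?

Common difference d = (-34 - (-8)) / (3 - 1) = -13.
v_j = -8 + (j - 1)·(-13).
v_{17} = -8 + 16·(-13) = -216.

-216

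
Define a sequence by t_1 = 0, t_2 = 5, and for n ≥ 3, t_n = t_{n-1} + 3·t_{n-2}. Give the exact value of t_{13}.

30800

t_3 = 5;  t_4 = 20;  t_5 = 35;  …;  t_{10} = 2540;  t_{11} = 5795;  t_{12} = 13415;  t_{13} = 30800.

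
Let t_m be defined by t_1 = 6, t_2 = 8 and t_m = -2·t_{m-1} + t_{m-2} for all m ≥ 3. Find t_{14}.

Step forward from the initial values:
t_3 = -10;  t_4 = 28;  t_5 = -66;  …;  t_{11} = -13114;  t_{12} = 31660;  t_{13} = -76434;  t_{14} = 184528.

184528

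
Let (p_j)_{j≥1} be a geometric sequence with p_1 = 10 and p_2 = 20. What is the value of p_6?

320

Common ratio r = 2.
p_j = 10·2^(j-1).
p_6 = 10·2^5 = 320.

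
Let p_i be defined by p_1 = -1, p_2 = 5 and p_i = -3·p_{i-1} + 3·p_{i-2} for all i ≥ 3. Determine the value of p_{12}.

2939814

p_3 = -18  p_4 = 69  p_5 = -261  p_6 = 990  p_7 = -3753  p_8 = 14229  p_9 = -53946  p_{10} = 204525  p_{11} = -775413  p_{12} = 2939814.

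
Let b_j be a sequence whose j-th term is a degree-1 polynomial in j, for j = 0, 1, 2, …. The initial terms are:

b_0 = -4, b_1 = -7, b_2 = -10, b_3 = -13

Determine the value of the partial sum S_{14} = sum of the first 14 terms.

-329

1st diffs: -3, -3, -3 (constant).
So b_j = -3j - 4.
Continuing: …, -16, -19, -22, -25, …, b_{13} = -43.
Summing j = 0..13 (14 terms) gives -329.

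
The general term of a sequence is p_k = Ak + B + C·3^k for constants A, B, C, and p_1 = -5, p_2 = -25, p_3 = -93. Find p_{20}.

-13947137521

The three given values yield: A + B + 3C = -5; 2A + B + 9C = -25; 3A + B + 27C = -93.
Subtracting the first from the second: A + 6C = -20.
Subtracting the second from the third: A + 18C = -68.
Solving: C = -4, A = 4, then B = 3.
Hence p_{20} = 4·20 + 3 + (-4)·3486784401 = -13947137521.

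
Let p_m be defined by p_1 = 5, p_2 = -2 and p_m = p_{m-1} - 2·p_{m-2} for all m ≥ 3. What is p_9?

-64

Compute successive terms:
p_3 = -12; p_4 = -8; p_5 = 16; p_6 = 32; p_7 = 0; p_8 = -64; p_9 = -64.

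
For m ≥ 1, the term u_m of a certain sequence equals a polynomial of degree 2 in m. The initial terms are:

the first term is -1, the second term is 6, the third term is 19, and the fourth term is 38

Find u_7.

1st diffs: 7, 13, 19.
2nd diffs: 6, 6 (constant).
Newton forward-difference form: u_m = -1 + 7·C(m-1,1) + 6·C(m-1,2).
At m = 7: m-1 = 6, so u_7 = -1 + 42 + 90 = 131.

131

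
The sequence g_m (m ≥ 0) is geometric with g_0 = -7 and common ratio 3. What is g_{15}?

-100442349

g_m = (-7)·3^(m-0).
g_{15} = (-7)·3^15 = -100442349.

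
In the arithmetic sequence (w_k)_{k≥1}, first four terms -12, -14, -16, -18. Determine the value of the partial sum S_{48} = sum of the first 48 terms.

-2832

Common difference d = -2.
w_k = -12 + (k - 1)·(-2).
w_{48} = -106; S = 48·(-12 + (-106))/2 = -2832.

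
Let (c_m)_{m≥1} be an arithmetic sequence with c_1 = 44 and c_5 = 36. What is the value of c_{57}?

Common difference d = (36 - 44) / (5 - 1) = -2.
c_m = 44 + (m - 1)·(-2).
c_{57} = 44 + 56·(-2) = -68.

-68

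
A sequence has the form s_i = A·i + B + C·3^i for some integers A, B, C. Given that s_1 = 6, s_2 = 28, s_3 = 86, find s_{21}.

31381059686

At i = 1, 2, 3: A + B + 3C = 6; 2A + B + 9C = 28; 3A + B + 27C = 86.
Subtracting the first from the second: A + 6C = 22.
Subtracting the second from the third: A + 18C = 58.
Solving: C = 3, A = 4, then B = -7.
Hence s_{21} = 4·21 + (-7) + 3·10460353203 = 31381059686.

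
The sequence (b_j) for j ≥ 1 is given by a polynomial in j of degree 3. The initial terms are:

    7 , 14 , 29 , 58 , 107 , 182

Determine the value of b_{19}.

1st diffs: 7, 15, 29, 49, 75.
2nd diffs: 8, 14, 20, 26.
3rd diffs: 6, 6, 6 (constant).
Newton forward-difference form: b_j = 7 + 7·C(j-1,1) + 8·C(j-1,2) + 6·C(j-1,3).
At j = 19: j-1 = 18, so b_{19} = 7 + 126 + 1224 + 4896 = 6253.

6253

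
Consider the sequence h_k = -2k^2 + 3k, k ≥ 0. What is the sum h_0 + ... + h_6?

Over k = 0..6: Σk = 21, Σk² = 91.
Total = (-2)·91 + (3)·21 = -119.

-119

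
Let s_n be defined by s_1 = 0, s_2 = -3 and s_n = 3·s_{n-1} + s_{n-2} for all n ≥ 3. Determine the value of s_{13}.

-1401840

Compute successive terms:
s_3 = -9;  s_4 = -30;  s_5 = -99;  …;  s_{10} = -38910;  s_{11} = -128511;  s_{12} = -424443;  s_{13} = -1401840.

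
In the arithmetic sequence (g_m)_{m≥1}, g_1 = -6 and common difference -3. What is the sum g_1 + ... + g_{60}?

g_m = -6 + (m - 1)·(-3).
g_{60} = -183; S = 60·(-6 + (-183))/2 = -5670.

-5670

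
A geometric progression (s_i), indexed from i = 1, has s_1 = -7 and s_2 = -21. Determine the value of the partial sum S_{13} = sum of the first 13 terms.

-5580127

Common ratio r = 3.
s_i = (-7)·3^(i-1).
S = (-7)·(3^13 - 1)/(3 - 1) = (-7)·(1594323 - 1)/(2) = -5580127.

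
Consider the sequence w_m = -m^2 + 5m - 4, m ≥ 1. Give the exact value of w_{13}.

w_{13} = -1·13^2 + 5·13 - 4 = -108.

-108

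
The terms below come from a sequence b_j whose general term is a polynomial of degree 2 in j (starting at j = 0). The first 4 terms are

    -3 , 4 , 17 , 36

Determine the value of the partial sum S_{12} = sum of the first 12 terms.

1st diffs: 7, 13, 19.
2nd diffs: 6, 6 (constant).
Newton forward-difference form: b_j = -3 + 7·C(j,1) + 6·C(j,2).
Continuing: …, 61, 92, 129, 172, …, b_{11} = 404.
Summing j = 0..11 (12 terms) gives 1746.

1746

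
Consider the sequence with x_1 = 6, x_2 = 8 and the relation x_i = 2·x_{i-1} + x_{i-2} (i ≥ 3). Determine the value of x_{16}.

Iterate the recurrence:
x_3 = 22  x_4 = 52  x_5 = 126  …  x_{13} = 145326  x_{14} = 350848  x_{15} = 847022  x_{16} = 2044892.

2044892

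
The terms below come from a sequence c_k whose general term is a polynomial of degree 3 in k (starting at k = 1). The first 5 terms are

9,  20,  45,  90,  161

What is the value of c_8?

590

1st diffs: 11, 25, 45, 71.
2nd diffs: 14, 20, 26.
3rd diffs: 6, 6 (constant).
So c_k = k^3 + k^2 + k + 6.
Evaluating at k = 8 gives c_8 = 590.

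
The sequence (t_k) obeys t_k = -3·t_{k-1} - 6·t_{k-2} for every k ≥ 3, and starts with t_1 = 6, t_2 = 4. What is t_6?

-504

Iterate the recurrence:
t_3 = -48, t_4 = 120, t_5 = -72, t_6 = -504.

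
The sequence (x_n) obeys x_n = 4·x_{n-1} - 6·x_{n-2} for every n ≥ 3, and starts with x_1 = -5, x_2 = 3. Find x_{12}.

-2208

Applying the relation repeatedly:
x_3 = 42;  x_4 = 150;  x_5 = 348;  x_6 = 492;  x_7 = -120;  x_8 = -3432;  x_9 = -13008;  x_{10} = -31440;  x_{11} = -47712;  x_{12} = -2208.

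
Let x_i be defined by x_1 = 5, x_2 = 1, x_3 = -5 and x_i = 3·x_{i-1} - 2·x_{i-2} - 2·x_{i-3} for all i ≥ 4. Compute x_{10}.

677

Iterate the recurrence:
x_4 = -27, x_5 = -73, x_6 = -155, x_7 = -265, x_8 = -339, x_9 = -177, x_{10} = 677.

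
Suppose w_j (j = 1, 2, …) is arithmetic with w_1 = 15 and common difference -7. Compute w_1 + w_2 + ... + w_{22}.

-1287

w_j = 15 + (j - 1)·(-7).
w_{22} = -132; S = 22·(15 + (-132))/2 = -1287.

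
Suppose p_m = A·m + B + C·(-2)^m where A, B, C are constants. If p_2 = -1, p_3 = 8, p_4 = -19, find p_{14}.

-16417

Plug in m = 2, 3, 4: 2A + B + 4C = -1; 3A + B - 8C = 8; 4A + B + 16C = -19.
Subtracting the first from the second: A - 12C = 9.
Subtracting the second from the third: A + 24C = -27.
Solving: C = -1, A = -3, then B = 9.
So p_m = -3·m + 9 + (-1)·(-2)^m; at m=14 this is -16417.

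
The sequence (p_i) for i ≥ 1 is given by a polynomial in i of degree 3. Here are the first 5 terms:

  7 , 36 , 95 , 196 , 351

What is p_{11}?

1st diffs: 29, 59, 101, 155.
2nd diffs: 30, 42, 54.
3rd diffs: 12, 12 (constant).
So p_i = 2i^3 + 3i^2 + 6i - 4.
Evaluating at i = 11 gives p_{11} = 3087.

3087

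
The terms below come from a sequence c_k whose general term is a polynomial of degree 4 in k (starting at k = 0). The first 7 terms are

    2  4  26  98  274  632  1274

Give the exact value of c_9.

6284

1st diffs: 2, 22, 72, 176, 358, 642.
2nd diffs: 20, 50, 104, 182, 284.
3rd diffs: 30, 54, 78, 102.
4th diffs: 24, 24, 24 (constant).
Newton forward-difference form: c_k = 2 + 2·C(k,1) + 20·C(k,2) + 30·C(k,3) + 24·C(k,4).
At k = 9: k = 9, so c_9 = 2 + 18 + 720 + 2520 + 3024 = 6284.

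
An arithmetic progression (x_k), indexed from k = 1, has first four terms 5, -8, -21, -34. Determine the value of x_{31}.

Common difference d = -13.
x_k = 5 + (k - 1)·(-13).
x_{31} = 5 + 30·(-13) = -385.

-385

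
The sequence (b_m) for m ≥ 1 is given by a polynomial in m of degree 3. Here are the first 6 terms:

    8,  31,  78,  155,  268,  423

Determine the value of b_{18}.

1st diffs: 23, 47, 77, 113, 155.
2nd diffs: 24, 30, 36, 42.
3rd diffs: 6, 6, 6 (constant).
Newton forward-difference form: b_m = 8 + 23·C(m-1,1) + 24·C(m-1,2) + 6·C(m-1,3).
At m = 18: m-1 = 17, so b_{18} = 8 + 391 + 3264 + 4080 = 7743.

7743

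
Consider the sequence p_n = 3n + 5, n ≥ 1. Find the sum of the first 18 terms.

603

Over n = 1..18: Σn = 171.
Total = (3)·171 + (5)·18 = 603.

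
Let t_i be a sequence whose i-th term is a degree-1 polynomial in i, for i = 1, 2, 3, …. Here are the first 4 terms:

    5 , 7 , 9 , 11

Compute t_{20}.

1st diffs: 2, 2, 2 (constant).
So t_i = 2i + 3.
Evaluating at i = 20 gives t_{20} = 43.

43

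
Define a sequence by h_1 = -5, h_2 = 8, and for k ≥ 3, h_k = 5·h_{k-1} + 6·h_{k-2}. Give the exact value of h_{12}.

Step forward from the initial values:
h_3 = 10  h_4 = 98  h_5 = 550  h_6 = 3338  h_7 = 19990  h_8 = 119978  h_9 = 719830  h_{10} = 4319018  h_{11} = 25914070  h_{12} = 155484458.
(Characteristic roots are 6 and -1.)

155484458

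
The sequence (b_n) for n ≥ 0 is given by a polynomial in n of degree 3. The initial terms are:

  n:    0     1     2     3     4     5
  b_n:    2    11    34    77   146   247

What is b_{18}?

7202

1st diffs: 9, 23, 43, 69, 101.
2nd diffs: 14, 20, 26, 32.
3rd diffs: 6, 6, 6 (constant).
So b_n = n^3 + 4n^2 + 4n + 2.
Evaluating at n = 18 gives b_{18} = 7202.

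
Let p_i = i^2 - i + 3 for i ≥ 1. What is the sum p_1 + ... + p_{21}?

Over i = 1..21: Σi = 231, Σi² = 3311.
Total = (1)·3311 + (-1)·231 + (3)·21 = 3143.

3143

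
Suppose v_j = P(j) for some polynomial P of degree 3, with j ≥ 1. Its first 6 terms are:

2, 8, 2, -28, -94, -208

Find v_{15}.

1st diffs: 6, -6, -30, -66, -114.
2nd diffs: -12, -24, -36, -48.
3rd diffs: -12, -12, -12 (constant).
So v_j = -2j^3 + 6j^2 + 2j - 4.
Evaluating at j = 15 gives v_{15} = -5374.

-5374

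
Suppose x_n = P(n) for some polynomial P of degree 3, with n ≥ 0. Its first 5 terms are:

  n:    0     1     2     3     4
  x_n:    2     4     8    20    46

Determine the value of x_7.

1st diffs: 2, 4, 12, 26.
2nd diffs: 2, 8, 14.
3rd diffs: 6, 6 (constant).
So x_n = n^3 - 2n^2 + 3n + 2.
Evaluating at n = 7 gives x_7 = 268.

268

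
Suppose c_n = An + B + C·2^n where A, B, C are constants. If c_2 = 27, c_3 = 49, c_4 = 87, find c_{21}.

8388733

Plug in n = 2, 3, 4: 2A + B + 4C = 27; 3A + B + 8C = 49; 4A + B + 16C = 87.
Subtracting the first from the second: A + 4C = 22.
Subtracting the second from the third: A + 8C = 38.
Solving: C = 4, A = 6, then B = -1.
Hence c_{21} = 6·21 + (-1) + 4·2097152 = 8388733.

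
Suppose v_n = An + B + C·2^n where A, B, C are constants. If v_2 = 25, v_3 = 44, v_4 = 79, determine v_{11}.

Write the equations: 2A + B + 4C = 25; 3A + B + 8C = 44; 4A + B + 16C = 79.
Subtracting the first from the second: A + 4C = 19.
Subtracting the second from the third: A + 8C = 35.
Solving: C = 4, A = 3, then B = 3.
Hence v_{11} = 3·11 + 3 + 4·2048 = 8228.

8228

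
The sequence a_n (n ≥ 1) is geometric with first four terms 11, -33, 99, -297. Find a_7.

8019

Common ratio r = -3.
a_n = 11·(-3)^(n-1).
a_7 = 11·(-3)^6 = 8019.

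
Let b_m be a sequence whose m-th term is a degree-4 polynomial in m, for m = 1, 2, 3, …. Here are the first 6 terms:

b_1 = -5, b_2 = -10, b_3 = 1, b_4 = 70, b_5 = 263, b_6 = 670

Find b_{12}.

1st diffs: -5, 11, 69, 193, 407.
2nd diffs: 16, 58, 124, 214.
3rd diffs: 42, 66, 90.
4th diffs: 24, 24 (constant).
Newton forward-difference form: b_m = -5 + (-5)·C(m-1,1) + 16·C(m-1,2) + 42·C(m-1,3) + 24·C(m-1,4).
At m = 12: m-1 = 11, so b_{12} = -5 - 55 + 880 + 6930 + 7920 = 15670.

15670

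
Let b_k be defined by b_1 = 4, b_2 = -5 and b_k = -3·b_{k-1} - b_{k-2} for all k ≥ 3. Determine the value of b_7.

Compute successive terms:
b_3 = 11, b_4 = -28, b_5 = 73, b_6 = -191, b_7 = 500.

500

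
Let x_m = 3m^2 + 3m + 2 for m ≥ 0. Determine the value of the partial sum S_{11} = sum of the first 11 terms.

Over m = 0..10: Σm = 55, Σm² = 385.
Total = (3)·385 + (3)·55 + (2)·11 = 1342.

1342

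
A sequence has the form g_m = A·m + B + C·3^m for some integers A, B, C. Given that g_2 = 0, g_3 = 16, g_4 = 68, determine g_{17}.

At m = 2, 3, 4: 2A + B + 9C = 0; 3A + B + 27C = 16; 4A + B + 81C = 68.
Subtracting the first from the second: A + 18C = 16.
Subtracting the second from the third: A + 54C = 52.
Solving: C = 1, A = -2, then B = -5.
Hence g_{17} = -2·17 + (-5) + 1·129140163 = 129140124.

129140124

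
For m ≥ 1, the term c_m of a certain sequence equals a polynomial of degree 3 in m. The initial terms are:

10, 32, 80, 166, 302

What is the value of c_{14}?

1st diffs: 22, 48, 86, 136.
2nd diffs: 26, 38, 50.
3rd diffs: 12, 12 (constant).
So c_m = 2m^3 + m^2 + 5m + 2.
Evaluating at m = 14 gives c_{14} = 5756.

5756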